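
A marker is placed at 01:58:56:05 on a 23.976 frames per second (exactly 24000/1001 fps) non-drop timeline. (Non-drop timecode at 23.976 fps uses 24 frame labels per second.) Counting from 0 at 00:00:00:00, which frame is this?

Total seconds to the label: (1 × 3600 + 58 × 60 + 56) = 7136.
Frame index = 7136 × 24 + 5 = 171269.

171269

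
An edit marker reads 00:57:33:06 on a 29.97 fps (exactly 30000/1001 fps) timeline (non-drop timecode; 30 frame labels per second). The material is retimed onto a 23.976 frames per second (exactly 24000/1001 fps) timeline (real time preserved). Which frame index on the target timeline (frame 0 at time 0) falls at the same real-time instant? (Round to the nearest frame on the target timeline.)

frame 82877

Source frame index: (0×3600 + 57×60 + 33) × 30 + 6 = 103596.
Real time: 103596 / (30000/1001) = 8641633/2500 s.
Target frame: (8641633/2500) × (24000/1001) = 414384/5 ≈ 82876.800 → 82877.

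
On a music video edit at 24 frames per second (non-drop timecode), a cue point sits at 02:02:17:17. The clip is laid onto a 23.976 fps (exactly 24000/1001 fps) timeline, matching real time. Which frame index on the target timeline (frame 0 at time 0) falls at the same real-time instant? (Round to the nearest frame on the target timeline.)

Source frame index: (2×3600 + 2×60 + 17) × 24 + 17 = 176105.
Real time: 176105 / (24) = 176105/24 s.
Target frame: (176105/24) × (24000/1001) = 176105000/1001 ≈ 175929.071 → 175929.

frame 175929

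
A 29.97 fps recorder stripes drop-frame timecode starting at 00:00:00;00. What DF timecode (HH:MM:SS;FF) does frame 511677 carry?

04:44:32;29

Each 10-minute DF block holds 10 × 60 × 30 − 9 × 2 = 17982 frames. 511677 ÷ 17982 → 28 full blocks, remainder 8181.
Within the partial block the first minute is 1800 frames and each further minute 1798, so 4 further minute boundaries passed. Total skipped labels = 18 × 28 + 2 × 4 = 512.
Non-drop label index = 511677 + 512 = 512189; at 30 labels/s that is 04:44:32:29, i.e. DF 04:44:32;29.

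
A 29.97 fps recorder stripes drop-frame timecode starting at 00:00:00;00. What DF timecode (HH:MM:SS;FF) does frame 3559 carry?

00:01:58;21

Each 10-minute DF block holds 10 × 60 × 30 − 9 × 2 = 17982 frames. 3559 ÷ 17982 → 0 full blocks, remainder 3559.
Within the partial block the first minute is 1800 frames and each further minute 1798, so 1 further minute boundary passed. Total skipped labels = 18 × 0 + 2 × 1 = 2.
Non-drop label index = 3559 + 2 = 3561; at 30 labels/s that is 00:01:58:21, i.e. DF 00:01:58;21.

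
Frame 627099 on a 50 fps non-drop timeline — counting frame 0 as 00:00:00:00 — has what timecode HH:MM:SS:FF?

03:29:01:49

627099 ÷ 50 = 12541 full seconds, remainder 49 frames.
12541 s = 3 h 29 min 1 s.
Timecode: 03:29:01:49.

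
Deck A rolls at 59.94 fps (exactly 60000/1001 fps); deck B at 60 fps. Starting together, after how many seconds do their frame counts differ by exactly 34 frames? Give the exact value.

17017/30 seconds

The gap grows by |60 − 60000/1001| = 60/1001 frames per second.
Time for a 34-frame gap: 34 ÷ (60/1001) = 17017/30 s.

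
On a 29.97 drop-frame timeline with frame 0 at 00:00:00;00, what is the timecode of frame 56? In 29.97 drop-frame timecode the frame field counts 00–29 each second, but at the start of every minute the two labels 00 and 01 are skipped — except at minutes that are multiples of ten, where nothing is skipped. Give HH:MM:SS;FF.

Ten DF minutes hold 17982 frames, so frame 56 lies in block 0 (frames 0–17981) with 56 frames into that block.
The block's first minute is 1800 frames and the rest 1798 each; 56 frames reaches minute 0, so 0 × 18 + 0 × 2 = 0 labels have been skipped so far.
Adding those back, label number 56 + 0 = 56 at 30 labels/s is 1 s + 26 f = 0 h 0 min 1 s frame 26, i.e. 00:00:01;26.

00:00:01;26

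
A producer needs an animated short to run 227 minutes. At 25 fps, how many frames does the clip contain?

340500 frames

227 min = 13620 s.
Frames = 13620 × 25 = 340500.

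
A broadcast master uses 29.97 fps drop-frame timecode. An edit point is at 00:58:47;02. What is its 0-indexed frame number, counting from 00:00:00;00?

Complete 10-minute blocks: 5, each 17982 frames → 89910.
Remaining 8 whole minutes in the current block: 1800 + 7 × 1798 = 14386 frames.
Within the current minute: 47 × 30 + 2 − 2 = 1410 (labels ;00/;01 skipped at this minute). Total = 89910 + 14386 + 1410 = 105706.

105706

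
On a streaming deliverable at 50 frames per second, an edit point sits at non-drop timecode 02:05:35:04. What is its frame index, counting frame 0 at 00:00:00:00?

Total seconds to the label: (2 × 3600 + 5 × 60 + 35) = 7535.
Frame index = 7535 × 50 + 4 = 376754.

376754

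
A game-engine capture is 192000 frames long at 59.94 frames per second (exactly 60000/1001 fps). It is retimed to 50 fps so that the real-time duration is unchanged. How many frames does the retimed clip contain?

160160 frames

Target frames = source frames × (target rate / source rate) = 192000 × (50)/(60000/1001) = 192000 × 1001/1200 = 160160.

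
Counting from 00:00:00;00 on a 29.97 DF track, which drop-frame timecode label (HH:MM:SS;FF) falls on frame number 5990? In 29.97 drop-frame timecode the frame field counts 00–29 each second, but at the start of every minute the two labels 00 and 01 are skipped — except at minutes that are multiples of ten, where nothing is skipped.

Ten DF minutes hold 17982 frames, so frame 5990 lies in block 0 (frames 0–17981) with 5990 frames into that block.
The block's first minute is 1800 frames and the rest 1798 each; 5990 frames reaches minute 3, so 0 × 18 + 3 × 2 = 6 labels have been skipped so far.
Adding those back, label number 5990 + 6 = 5996 at 30 labels/s is 199 s + 26 f = 0 h 3 min 19 s frame 26, i.e. 00:03:19;26.

00:03:19;26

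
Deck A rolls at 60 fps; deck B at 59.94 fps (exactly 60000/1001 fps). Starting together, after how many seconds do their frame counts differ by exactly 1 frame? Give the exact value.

The gap grows by |60000/1001 − 60| = 60/1001 frames per second.
Time for a 1-frame gap: 1 ÷ (60/1001) = 1001/60 s.

1001/60 seconds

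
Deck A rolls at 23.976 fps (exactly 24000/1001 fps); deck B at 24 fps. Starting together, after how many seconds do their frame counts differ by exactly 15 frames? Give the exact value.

625.625 seconds

The gap grows by |24 − 24000/1001| = 24/1001 frames per second.
Time for a 15-frame gap: 15 ÷ (24/1001) = 625.625 s.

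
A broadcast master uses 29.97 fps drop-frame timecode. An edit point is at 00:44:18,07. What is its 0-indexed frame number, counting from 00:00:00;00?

Complete 10-minute blocks: 4, each 17982 frames → 71928.
Remaining 4 whole minutes in the current block: 1800 + 3 × 1798 = 7194 frames.
Within the current minute: 18 × 30 + 7 − 2 = 545 (labels ;00/;01 skipped at this minute). Total = 71928 + 7194 + 545 = 79667.

79667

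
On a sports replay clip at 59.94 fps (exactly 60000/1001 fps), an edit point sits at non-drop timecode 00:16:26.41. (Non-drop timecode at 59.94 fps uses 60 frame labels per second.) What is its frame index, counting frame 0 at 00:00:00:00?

frame 59201

Total seconds to the label: (0 × 3600 + 16 × 60 + 26) = 986.
Frame index = 986 × 60 + 41 = 59201.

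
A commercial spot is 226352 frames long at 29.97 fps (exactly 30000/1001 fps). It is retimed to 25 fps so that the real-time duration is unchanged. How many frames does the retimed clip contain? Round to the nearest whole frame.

188815 frames

Frames at target rate = 226352 × (25) / (30000/1001) = 14161147/75 ≈ 188815.293.
Nearest whole frame: 188815.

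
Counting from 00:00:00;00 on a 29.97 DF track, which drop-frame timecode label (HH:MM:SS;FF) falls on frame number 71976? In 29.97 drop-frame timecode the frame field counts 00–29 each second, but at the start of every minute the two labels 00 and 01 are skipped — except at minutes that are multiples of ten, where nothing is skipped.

00:40:01;18

Ten DF minutes hold 17982 frames, so frame 71976 lies in block 4 (frames 71928–89909) with 48 frames into that block.
The block's first minute is 1800 frames and the rest 1798 each; 48 frames reaches minute 0, so 4 × 18 + 0 × 2 = 72 labels have been skipped so far.
Adding those back, label number 71976 + 72 = 72048 at 30 labels/s is 2401 s + 18 f = 0 h 40 min 1 s frame 18, i.e. 00:40:01;18.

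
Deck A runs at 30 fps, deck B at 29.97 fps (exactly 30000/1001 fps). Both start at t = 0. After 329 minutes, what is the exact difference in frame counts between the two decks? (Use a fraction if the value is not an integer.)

84600/143 frames

329 min = 19740 s.
A emits 30 × 19740 = 592200 frames; B emits 30000/1001 × 19740 = 84600000/143.
Difference = 84600/143 frames (≈ 591.6084); B is behind A.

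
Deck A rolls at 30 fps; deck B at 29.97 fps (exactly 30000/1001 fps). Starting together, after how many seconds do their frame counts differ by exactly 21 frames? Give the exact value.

700.7 seconds

The gap grows by |30000/1001 − 30| = 30/1001 frames per second.
Time for a 21-frame gap: 21 ÷ (30/1001) = 700.7 s.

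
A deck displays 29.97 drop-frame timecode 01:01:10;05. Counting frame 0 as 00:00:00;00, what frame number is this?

109995

As if non-drop at 30 labels/s: (1 × 3600 + 1 × 60 + 10) × 30 + 5 = 110105.
Minute boundaries passed: 61; those not divisible by 10: 61 − 6 = 55; dropped labels = 2 × 55 = 110.
Actual frame index = 110105 − 110 = 109995.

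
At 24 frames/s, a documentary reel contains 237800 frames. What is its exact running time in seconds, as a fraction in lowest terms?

Running time = 237800 ÷ (24) = 237800 × 1/24 = 29725/3 s.

29725/3 seconds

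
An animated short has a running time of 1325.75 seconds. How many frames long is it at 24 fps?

Frames = 1325.75 × 24 = 31818.

31818 frames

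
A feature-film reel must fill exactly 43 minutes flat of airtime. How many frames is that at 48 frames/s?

43 min = 2580 s.
Frames = 2580 × 48 = 123840.

123840 frames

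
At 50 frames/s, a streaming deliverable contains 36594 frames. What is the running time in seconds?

731.88 seconds

Running time = 36594 / (50) = 731.88 s.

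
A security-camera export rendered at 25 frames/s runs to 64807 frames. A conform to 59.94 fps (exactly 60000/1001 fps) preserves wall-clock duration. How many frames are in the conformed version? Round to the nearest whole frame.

155381 frames

Frames at target rate = 64807 × (60000/1001) / (25) = 155536800/1001 ≈ 155381.419.
Nearest whole frame: 155381.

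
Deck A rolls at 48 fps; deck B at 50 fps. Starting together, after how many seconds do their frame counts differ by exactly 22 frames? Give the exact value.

The gap grows by |50 − 48| = 2 frames per second.
Time for a 22-frame gap: 22 ÷ (2) = 11 s.

11 seconds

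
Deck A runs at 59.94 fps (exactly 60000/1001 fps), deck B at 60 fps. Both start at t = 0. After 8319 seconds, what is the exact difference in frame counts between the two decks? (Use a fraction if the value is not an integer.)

499140/1001 frames

A emits 60000/1001 × 8319 = 499140000/1001 frames; B emits 60 × 8319 = 499140.
Difference = 499140/1001 frames (≈ 498.6414); B is ahead of A.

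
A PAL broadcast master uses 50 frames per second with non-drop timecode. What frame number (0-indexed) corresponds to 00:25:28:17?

Total seconds to the label: (0 × 3600 + 25 × 60 + 28) = 1528.
Frame index = 1528 × 50 + 17 = 76417.

76417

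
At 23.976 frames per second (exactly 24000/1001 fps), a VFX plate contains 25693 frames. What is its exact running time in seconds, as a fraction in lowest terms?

25718693/24000 seconds

Running time = 25693 ÷ (24000/1001) = 25693 × 1001/24000 = 25718693/24000 s.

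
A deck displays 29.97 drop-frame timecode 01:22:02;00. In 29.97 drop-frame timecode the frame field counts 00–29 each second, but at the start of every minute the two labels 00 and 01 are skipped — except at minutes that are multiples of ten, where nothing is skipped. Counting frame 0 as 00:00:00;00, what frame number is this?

Complete 10-minute blocks: 8, each 17982 frames → 143856.
Remaining 2 whole minutes in the current block: 1800 + 1 × 1798 = 3598 frames.
Within the current minute: 2 × 30 + 0 − 2 = 58 (labels ;00/;01 skipped at this minute). Total = 143856 + 3598 + 58 = 147512.

147512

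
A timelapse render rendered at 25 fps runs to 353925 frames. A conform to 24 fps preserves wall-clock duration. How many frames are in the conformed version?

Target frames = source frames × (target rate / source rate) = 353925 × (24)/(25) = 353925 × 24/25 = 339768.

339768 frames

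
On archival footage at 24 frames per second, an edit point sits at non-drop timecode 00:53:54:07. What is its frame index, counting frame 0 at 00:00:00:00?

Total seconds to the label: (0 × 3600 + 53 × 60 + 54) = 3234.
Frame index = 3234 × 24 + 7 = 77623.

77623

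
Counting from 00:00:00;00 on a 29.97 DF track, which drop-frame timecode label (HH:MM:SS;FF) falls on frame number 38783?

00:21:34;01

Ten DF minutes hold 17982 frames, so frame 38783 lies in block 2 (frames 35964–53945) with 2819 frames into that block.
The block's first minute is 1800 frames and the rest 1798 each; 2819 frames reaches minute 1, so 2 × 18 + 1 × 2 = 38 labels have been skipped so far.
Adding those back, label number 38783 + 38 = 38821 at 30 labels/s is 1294 s + 1 f = 0 h 21 min 34 s frame 1, i.e. 00:21:34;01.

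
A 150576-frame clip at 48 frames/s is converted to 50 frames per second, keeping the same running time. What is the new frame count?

156850 frames

Target frames = source frames × (target rate / source rate) = 150576 × (50)/(48) = 150576 × 25/24 = 156850.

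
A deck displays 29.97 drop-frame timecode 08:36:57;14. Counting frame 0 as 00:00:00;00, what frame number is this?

929594

As if non-drop at 30 labels/s: (8 × 3600 + 36 × 60 + 57) × 30 + 14 = 930524.
Minute boundaries passed: 516; those not divisible by 10: 516 − 51 = 465; dropped labels = 2 × 465 = 930.
Actual frame index = 930524 − 930 = 929594.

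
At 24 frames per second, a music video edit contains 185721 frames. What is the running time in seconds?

7738.375 seconds

Running time = 185721 / (24) = 7738.375 s.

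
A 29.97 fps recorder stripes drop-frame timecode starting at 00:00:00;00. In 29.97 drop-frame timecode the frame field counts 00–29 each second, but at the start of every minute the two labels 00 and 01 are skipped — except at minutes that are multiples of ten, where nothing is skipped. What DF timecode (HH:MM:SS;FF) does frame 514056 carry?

04:45:52;10

Each 10-minute DF block holds 10 × 60 × 30 − 9 × 2 = 17982 frames. 514056 ÷ 17982 → 28 full blocks, remainder 10560.
Within the partial block the first minute is 1800 frames and each further minute 1798, so 5 further minute boundaries passed. Total skipped labels = 18 × 28 + 2 × 5 = 514.
Non-drop label index = 514056 + 514 = 514570; at 30 labels/s that is 04:45:52:10, i.e. DF 04:45:52;10.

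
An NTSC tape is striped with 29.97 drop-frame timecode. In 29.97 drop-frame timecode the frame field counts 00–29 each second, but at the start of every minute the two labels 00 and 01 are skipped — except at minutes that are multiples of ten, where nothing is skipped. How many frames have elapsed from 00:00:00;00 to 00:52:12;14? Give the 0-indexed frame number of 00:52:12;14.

As if non-drop at 30 labels/s: (0 × 3600 + 52 × 60 + 12) × 30 + 14 = 93974.
Minute boundaries passed: 52; those not divisible by 10: 52 − 5 = 47; dropped labels = 2 × 47 = 94.
Actual frame index = 93974 − 94 = 93880.

93880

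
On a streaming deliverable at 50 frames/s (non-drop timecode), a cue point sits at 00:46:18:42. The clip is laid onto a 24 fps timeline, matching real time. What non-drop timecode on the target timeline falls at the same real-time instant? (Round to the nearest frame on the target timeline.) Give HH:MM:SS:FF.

Source frame index: (0×3600 + 46×60 + 18) × 50 + 42 = 138942.
Real time: 138942 / (50) = 69471/25 s.
Target frame: (69471/25) × (24) = 1667304/25 ≈ 66692.160 → 66692.
At 24 labels/s: frame 66692 → 00:46:18:20.

00:46:18:20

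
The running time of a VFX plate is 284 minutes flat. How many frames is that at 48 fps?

817920 frames

284 min = 17040 s.
Frames = 17040 × 48 = 817920.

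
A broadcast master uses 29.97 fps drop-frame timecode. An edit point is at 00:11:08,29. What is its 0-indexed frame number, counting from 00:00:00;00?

20049

Complete 10-minute blocks: 1, each 17982 frames → 17982.
Remaining 1 whole minute in the current block: 1800 + 0 × 1798 = 1800 frames.
Within the current minute: 8 × 30 + 29 − 2 = 267 (labels ;00/;01 skipped at this minute). Total = 17982 + 1800 + 267 = 20049.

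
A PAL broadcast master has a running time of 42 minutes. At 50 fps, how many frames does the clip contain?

42 min = 2520 s.
Frames = 2520 × 50 = 126000.

126000 frames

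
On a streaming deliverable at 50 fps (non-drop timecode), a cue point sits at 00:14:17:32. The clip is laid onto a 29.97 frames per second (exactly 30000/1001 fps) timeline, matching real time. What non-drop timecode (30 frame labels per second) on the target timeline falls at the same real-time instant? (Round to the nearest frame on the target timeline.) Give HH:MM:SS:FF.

Source frame index: (0×3600 + 14×60 + 17) × 50 + 32 = 42882.
Real time: 42882 / (50) = 21441/25 s.
Target frame: (21441/25) × (30000/1001) = 3675600/143 ≈ 25703.497 → 25703.
At 30 labels/s: frame 25703 → 00:14:16:23.

00:14:16:23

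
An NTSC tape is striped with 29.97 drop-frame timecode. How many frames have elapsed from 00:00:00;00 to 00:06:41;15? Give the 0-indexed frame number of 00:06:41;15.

12033

As if non-drop at 30 labels/s: (0 × 3600 + 6 × 60 + 41) × 30 + 15 = 12045.
Minute boundaries passed: 6; those not divisible by 10: 6 − 0 = 6; dropped labels = 2 × 6 = 12.
Actual frame index = 12045 − 12 = 12033.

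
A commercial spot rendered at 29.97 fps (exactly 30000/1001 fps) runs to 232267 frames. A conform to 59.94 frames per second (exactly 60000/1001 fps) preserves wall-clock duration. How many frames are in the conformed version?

Frames at target rate = 232267 × (60000/1001) / (30000/1001) = 464534.

464534 frames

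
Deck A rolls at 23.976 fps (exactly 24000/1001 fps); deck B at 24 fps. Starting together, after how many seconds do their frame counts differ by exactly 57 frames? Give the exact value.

2377.375 seconds

The gap grows by |24 − 24000/1001| = 24/1001 frames per second.
Time for a 57-frame gap: 57 ÷ (24/1001) = 2377.375 s.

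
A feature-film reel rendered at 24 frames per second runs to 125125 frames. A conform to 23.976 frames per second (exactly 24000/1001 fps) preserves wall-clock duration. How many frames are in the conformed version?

125000 frames

Target frames = source frames × (target rate / source rate) = 125125 × (24000/1001)/(24) = 125125 × 1000/1001 = 125000.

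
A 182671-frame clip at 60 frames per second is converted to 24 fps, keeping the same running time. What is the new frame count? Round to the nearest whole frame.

73068 frames

Frames at target rate = 182671 × (24) / (60) = 365342/5 ≈ 73068.400.
Nearest whole frame: 73068.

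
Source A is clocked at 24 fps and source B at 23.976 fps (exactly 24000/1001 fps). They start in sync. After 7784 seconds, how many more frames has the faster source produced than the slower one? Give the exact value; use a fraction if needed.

26688/143 frames

A emits 24 × 7784 = 186816 frames; B emits 24000/1001 × 7784 = 26688000/143.
Difference = 26688/143 frames (≈ 186.6294); B is behind A.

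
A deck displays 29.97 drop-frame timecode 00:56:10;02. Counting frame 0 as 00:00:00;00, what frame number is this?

As if non-drop at 30 labels/s: (0 × 3600 + 56 × 60 + 10) × 30 + 2 = 101102.
Minute boundaries passed: 56; those not divisible by 10: 56 − 5 = 51; dropped labels = 2 × 51 = 102.
Actual frame index = 101102 − 102 = 101000.

101000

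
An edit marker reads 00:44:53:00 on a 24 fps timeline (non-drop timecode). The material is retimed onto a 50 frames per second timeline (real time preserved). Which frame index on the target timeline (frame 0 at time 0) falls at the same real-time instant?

frame 134650

Source frame index: (0×3600 + 44×60 + 53) × 24 + 0 = 64632.
Real time: 64632 / (24) = 2693 s.
Target frame: (2693) × (50) = 134650.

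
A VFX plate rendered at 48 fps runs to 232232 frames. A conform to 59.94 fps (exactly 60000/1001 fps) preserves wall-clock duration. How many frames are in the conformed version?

Target frames = source frames × (target rate / source rate) = 232232 × (60000/1001)/(48) = 232232 × 1250/1001 = 290000.

290000 frames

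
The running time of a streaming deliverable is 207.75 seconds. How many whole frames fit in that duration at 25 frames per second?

5193 frames

Frames = 207.75 × 25 = 20775/4 ≈ 5193.7500.
Complete frames: 5193.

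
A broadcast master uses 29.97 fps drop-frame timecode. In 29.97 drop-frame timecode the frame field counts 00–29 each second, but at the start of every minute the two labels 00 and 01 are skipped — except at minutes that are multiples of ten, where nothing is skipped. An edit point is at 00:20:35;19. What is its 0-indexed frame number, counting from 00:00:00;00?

Complete 10-minute blocks: 2, each 17982 frames → 35964.
Remaining 0 whole minutes in the current block: 0 frames.
Within the current minute: 35 × 30 + 19 = 1069. Total = 35964 + 0 + 1069 = 37033.

37033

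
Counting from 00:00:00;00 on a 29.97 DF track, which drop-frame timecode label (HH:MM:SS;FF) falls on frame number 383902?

03:33:29;16

Ten DF minutes hold 17982 frames, so frame 383902 lies in block 21 (frames 377622–395603) with 6280 frames into that block.
The block's first minute is 1800 frames and the rest 1798 each; 6280 frames reaches minute 3, so 21 × 18 + 3 × 2 = 384 labels have been skipped so far.
Adding those back, label number 383902 + 384 = 384286 at 30 labels/s is 12809 s + 16 f = 3 h 33 min 29 s frame 16, i.e. 03:33:29;16.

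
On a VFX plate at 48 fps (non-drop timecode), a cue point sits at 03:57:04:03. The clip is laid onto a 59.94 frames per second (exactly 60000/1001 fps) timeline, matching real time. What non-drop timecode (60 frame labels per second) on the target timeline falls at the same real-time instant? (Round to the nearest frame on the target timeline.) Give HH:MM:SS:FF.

Source frame index: (3×3600 + 57×60 + 4) × 48 + 3 = 682755.
Real time: 682755 / (48) = 227585/16 s.
Target frame: (227585/16) × (60000/1001) = 853443750/1001 ≈ 852591.159 → 852591.
At 60 labels/s: frame 852591 → 03:56:49:51.

03:56:49:51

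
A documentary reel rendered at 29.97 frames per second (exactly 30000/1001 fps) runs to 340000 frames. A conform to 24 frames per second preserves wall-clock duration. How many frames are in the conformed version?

Target frames = source frames × (target rate / source rate) = 340000 × (24)/(30000/1001) = 340000 × 1001/1250 = 272272.

272272 frames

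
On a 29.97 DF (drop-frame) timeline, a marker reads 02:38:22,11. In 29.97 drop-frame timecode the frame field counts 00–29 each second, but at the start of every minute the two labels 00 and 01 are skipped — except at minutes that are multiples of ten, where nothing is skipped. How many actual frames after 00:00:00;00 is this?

As if non-drop at 30 labels/s: (2 × 3600 + 38 × 60 + 22) × 30 + 11 = 285071.
Minute boundaries passed: 158; those not divisible by 10: 158 − 15 = 143; dropped labels = 2 × 143 = 286.
Actual frame index = 285071 − 286 = 284785.

284785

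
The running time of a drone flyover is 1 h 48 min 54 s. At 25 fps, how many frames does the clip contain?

163350 frames

1 h 48 min 54 s = 6534 s.
Frames = 6534 × 25 = 163350.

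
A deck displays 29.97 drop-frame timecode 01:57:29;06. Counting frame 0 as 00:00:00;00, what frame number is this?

Complete 10-minute blocks: 11, each 17982 frames → 197802.
Remaining 7 whole minutes in the current block: 1800 + 6 × 1798 = 12588 frames.
Within the current minute: 29 × 30 + 6 − 2 = 874 (labels ;00/;01 skipped at this minute). Total = 197802 + 12588 + 874 = 211264.

211264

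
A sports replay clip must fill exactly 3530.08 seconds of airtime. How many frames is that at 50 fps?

Frames = 3530.08 × 50 = 176504.

176504 frames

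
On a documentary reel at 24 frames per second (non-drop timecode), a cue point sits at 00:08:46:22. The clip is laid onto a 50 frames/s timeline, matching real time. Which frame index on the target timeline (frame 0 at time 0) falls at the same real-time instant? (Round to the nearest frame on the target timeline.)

frame 26346

Source frame index: (0×3600 + 8×60 + 46) × 24 + 22 = 12646.
Real time: 12646 / (24) = 6323/12 s.
Target frame: (6323/12) × (50) = 158075/6 ≈ 26345.833 → 26346.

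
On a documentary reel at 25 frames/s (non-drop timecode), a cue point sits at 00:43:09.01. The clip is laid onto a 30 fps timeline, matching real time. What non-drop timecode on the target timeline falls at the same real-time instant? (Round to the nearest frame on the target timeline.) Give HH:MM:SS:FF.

Source frame index: (0×3600 + 43×60 + 9) × 25 + 1 = 64726.
Real time: 64726 / (25) = 64726/25 s.
Target frame: (64726/25) × (30) = 388356/5 ≈ 77671.200 → 77671.
At 30 labels/s: frame 77671 → 00:43:09:01.

00:43:09:01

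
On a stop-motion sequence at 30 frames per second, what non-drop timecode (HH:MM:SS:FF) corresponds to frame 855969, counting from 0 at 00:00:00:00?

855969 ÷ 30 = 28532 full seconds, remainder 9 frames.
28532 s = 7 h 55 min 32 s.
Timecode: 07:55:32:09.

07:55:32:09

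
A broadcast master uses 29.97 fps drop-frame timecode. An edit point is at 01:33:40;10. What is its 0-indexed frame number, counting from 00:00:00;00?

As if non-drop at 30 labels/s: (1 × 3600 + 33 × 60 + 40) × 30 + 10 = 168610.
Minute boundaries passed: 93; those not divisible by 10: 93 − 9 = 84; dropped labels = 2 × 84 = 168.
Actual frame index = 168610 − 168 = 168442.

168442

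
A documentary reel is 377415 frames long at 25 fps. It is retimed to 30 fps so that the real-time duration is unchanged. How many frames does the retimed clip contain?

Target frames = source frames × (target rate / source rate) = 377415 × (30)/(25) = 377415 × 6/5 = 452898.

452898 frames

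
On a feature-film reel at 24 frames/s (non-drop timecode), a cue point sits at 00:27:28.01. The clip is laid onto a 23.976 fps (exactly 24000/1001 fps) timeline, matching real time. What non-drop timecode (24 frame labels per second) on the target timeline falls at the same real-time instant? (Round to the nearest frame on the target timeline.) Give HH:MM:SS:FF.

00:27:26:09

Source frame index: (0×3600 + 27×60 + 28) × 24 + 1 = 39553.
Real time: 39553 / (24) = 39553/24 s.
Target frame: (39553/24) × (24000/1001) = 39553000/1001 ≈ 39513.487 → 39513.
At 24 labels/s: frame 39513 → 00:27:26:09.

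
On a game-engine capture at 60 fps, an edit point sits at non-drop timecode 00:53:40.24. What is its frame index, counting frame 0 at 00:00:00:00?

Total seconds to the label: (0 × 3600 + 53 × 60 + 40) = 3220.
Frame index = 3220 × 60 + 24 = 193224.

frame 193224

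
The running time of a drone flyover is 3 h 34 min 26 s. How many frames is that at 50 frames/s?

643300 frames

3 h 34 min 26 s = 12866 s.
Frames = 12866 × 50 = 643300.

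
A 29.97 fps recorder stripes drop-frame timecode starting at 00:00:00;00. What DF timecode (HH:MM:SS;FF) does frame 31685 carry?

00:17:37;07

Each 10-minute DF block holds 10 × 60 × 30 − 9 × 2 = 17982 frames. 31685 ÷ 17982 → 1 full block, remainder 13703.
Within the partial block the first minute is 1800 frames and each further minute 1798, so 7 further minute boundaries passed. Total skipped labels = 18 × 1 + 2 × 7 = 32.
Non-drop label index = 31685 + 32 = 31717; at 30 labels/s that is 00:17:37:07, i.e. DF 00:17:37;07.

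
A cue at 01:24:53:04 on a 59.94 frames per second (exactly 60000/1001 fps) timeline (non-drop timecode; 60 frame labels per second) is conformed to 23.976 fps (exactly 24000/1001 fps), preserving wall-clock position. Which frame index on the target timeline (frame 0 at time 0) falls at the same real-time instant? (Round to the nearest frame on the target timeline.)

frame 122234

Source frame index: (1×3600 + 24×60 + 53) × 60 + 4 = 305584.
Real time: 305584 / (60000/1001) = 19118099/3750 s.
Target frame: (19118099/3750) × (24000/1001) = 611168/5 ≈ 122233.600 → 122234.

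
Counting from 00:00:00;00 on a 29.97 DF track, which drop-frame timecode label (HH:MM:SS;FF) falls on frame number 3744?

Ten DF minutes hold 17982 frames, so frame 3744 lies in block 0 (frames 0–17981) with 3744 frames into that block.
The block's first minute is 1800 frames and the rest 1798 each; 3744 frames reaches minute 2, so 0 × 18 + 2 × 2 = 4 labels have been skipped so far.
Adding those back, label number 3744 + 4 = 3748 at 30 labels/s is 124 s + 28 f = 0 h 2 min 4 s frame 28, i.e. 00:02:04;28.

00:02:04;28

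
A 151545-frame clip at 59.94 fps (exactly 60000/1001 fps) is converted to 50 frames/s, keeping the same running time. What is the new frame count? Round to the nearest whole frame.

Frames at target rate = 151545 × (50) / (60000/1001) = 10113103/80 ≈ 126413.788.
Nearest whole frame: 126414.

126414 frames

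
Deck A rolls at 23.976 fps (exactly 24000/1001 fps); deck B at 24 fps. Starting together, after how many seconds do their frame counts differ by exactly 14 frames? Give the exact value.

7007/12 seconds

The gap grows by |24 − 24000/1001| = 24/1001 frames per second.
Time for a 14-frame gap: 14 ÷ (24/1001) = 7007/12 s.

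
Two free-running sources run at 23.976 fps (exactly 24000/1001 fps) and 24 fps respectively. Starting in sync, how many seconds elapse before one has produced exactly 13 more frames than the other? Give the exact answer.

13013/24 seconds

The gap grows by |24 − 24000/1001| = 24/1001 frames per second.
Time for a 13-frame gap: 13 ÷ (24/1001) = 13013/24 s.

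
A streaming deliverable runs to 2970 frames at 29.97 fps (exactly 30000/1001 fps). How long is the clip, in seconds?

Running time = 2970 / (30000/1001) = 99.099 s.

99.099 seconds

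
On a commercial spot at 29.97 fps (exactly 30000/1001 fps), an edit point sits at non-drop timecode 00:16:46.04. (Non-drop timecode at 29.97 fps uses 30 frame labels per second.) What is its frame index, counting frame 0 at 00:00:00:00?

Total seconds to the label: (0 × 3600 + 16 × 60 + 46) = 1006.
Frame index = 1006 × 30 + 4 = 30184.

30184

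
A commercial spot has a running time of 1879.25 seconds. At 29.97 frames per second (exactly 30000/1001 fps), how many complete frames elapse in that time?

Frames = 1879.25 × 30000/1001 = 56377500/1001 ≈ 56321.1788.
Complete frames: 56321.

56321 frames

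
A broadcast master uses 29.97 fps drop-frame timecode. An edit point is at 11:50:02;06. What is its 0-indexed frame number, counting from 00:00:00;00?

1276788

Complete 10-minute blocks: 71, each 17982 frames → 1276722.
Remaining 0 whole minutes in the current block: 0 frames.
Within the current minute: 2 × 30 + 6 = 66. Total = 1276722 + 0 + 66 = 1276788.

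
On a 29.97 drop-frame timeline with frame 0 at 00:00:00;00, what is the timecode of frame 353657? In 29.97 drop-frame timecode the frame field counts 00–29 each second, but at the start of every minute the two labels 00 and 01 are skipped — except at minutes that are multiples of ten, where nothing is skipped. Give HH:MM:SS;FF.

03:16:40;11

Ten DF minutes hold 17982 frames, so frame 353657 lies in block 19 (frames 341658–359639) with 11999 frames into that block.
The block's first minute is 1800 frames and the rest 1798 each; 11999 frames reaches minute 6, so 19 × 18 + 6 × 2 = 354 labels have been skipped so far.
Adding those back, label number 353657 + 354 = 354011 at 30 labels/s is 11800 s + 11 f = 3 h 16 min 40 s frame 11, i.e. 03:16:40;11.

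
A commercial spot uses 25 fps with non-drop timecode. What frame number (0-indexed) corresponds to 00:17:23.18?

frame 26093

Total seconds to the label: (0 × 3600 + 17 × 60 + 23) = 1043.
Frame index = 1043 × 25 + 18 = 26093.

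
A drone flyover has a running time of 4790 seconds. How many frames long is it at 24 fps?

114960 frames

Frames = 4790 × 24 = 114960.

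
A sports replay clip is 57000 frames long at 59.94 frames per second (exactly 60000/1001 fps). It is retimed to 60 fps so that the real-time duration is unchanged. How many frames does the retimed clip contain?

57057 frames

Target frames = source frames × (target rate / source rate) = 57000 × (60)/(60000/1001) = 57000 × 1001/1000 = 57057.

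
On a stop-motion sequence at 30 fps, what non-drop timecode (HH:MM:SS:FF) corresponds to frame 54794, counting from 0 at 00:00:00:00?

54794 ÷ 30 = 1826 full seconds, remainder 14 frames.
1826 s = 0 h 30 min 26 s.
Timecode: 00:30:26:14.

00:30:26:14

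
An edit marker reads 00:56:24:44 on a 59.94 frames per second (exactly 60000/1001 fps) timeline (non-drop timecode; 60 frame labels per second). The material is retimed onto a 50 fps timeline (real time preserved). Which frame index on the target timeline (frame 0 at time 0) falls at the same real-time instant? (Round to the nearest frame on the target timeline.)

frame 169406

Source frame index: (0×3600 + 56×60 + 24) × 60 + 44 = 203084.
Real time: 203084 / (60000/1001) = 50821771/15000 s.
Target frame: (50821771/15000) × (50) = 50821771/300 ≈ 169405.903 → 169406.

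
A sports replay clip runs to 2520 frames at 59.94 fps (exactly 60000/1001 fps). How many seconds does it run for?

42.042 seconds

Running time = 2520 / (60000/1001) = 42.042 s.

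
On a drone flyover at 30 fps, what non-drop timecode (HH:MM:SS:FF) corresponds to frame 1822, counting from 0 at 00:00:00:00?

00:01:00:22

1822 ÷ 30 = 60 full seconds, remainder 22 frames.
60 s = 0 h 1 min 0 s.
Timecode: 00:01:00:22.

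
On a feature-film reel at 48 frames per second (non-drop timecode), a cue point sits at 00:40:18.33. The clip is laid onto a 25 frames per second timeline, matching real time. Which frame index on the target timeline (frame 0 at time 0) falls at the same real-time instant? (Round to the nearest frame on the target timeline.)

Source frame index: (0×3600 + 40×60 + 18) × 48 + 33 = 116097.
Real time: 116097 / (48) = 38699/16 s.
Target frame: (38699/16) × (25) = 967475/16 ≈ 60467.188 → 60467.

frame 60467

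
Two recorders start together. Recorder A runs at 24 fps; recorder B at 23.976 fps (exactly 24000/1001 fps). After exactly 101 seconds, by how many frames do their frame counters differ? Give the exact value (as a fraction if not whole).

2424/1001 frames

A emits 24 × 101 = 2424 frames; B emits 24000/1001 × 101 = 2424000/1001.
Difference = 2424/1001 frames (≈ 2.4216); B is behind A.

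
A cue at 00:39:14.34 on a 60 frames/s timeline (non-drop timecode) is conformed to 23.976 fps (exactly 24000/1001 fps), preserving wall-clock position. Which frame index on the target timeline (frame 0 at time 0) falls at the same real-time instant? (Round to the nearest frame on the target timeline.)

Source frame index: (0×3600 + 39×60 + 14) × 60 + 34 = 141274.
Real time: 141274 / (60) = 70637/30 s.
Target frame: (70637/30) × (24000/1001) = 8072800/143 ≈ 56453.147 → 56453.

frame 56453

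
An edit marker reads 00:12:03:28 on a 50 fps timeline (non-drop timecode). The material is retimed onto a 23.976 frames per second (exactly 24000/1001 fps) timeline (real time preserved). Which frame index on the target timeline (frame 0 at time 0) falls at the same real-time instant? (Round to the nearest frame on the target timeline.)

frame 17348

Source frame index: (0×3600 + 12×60 + 3) × 50 + 28 = 36178.
Real time: 36178 / (50) = 18089/25 s.
Target frame: (18089/25) × (24000/1001) = 17365440/1001 ≈ 17348.092 → 17348.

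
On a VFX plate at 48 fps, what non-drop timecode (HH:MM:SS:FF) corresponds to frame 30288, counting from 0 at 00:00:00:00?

00:10:31:00

30288 ÷ 48 = 631 full seconds, remainder 0 frames.
631 s = 0 h 10 min 31 s.
Timecode: 00:10:31:00.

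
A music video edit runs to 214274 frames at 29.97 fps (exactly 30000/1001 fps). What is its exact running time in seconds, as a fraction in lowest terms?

107244137/15000 seconds

Running time = 214274 ÷ (30000/1001) = 214274 × 1001/30000 = 107244137/15000 s.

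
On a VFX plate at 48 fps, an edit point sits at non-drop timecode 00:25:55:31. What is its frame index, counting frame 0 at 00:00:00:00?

frame 74671

Total seconds to the label: (0 × 3600 + 25 × 60 + 55) = 1555.
Frame index = 1555 × 48 + 31 = 74671.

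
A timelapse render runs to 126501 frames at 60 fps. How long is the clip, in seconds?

Running time = 126501 / (60) = 2108.35 s.

2108.35 seconds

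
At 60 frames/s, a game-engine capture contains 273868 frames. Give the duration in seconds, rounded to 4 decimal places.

4564.4667 seconds

Running time = 273868 × 1/60 = 68467/15 s ≈ 4564.4667 s.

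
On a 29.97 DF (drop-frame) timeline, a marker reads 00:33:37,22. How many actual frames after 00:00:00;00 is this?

60472

As if non-drop at 30 labels/s: (0 × 3600 + 33 × 60 + 37) × 30 + 22 = 60532.
Minute boundaries passed: 33; those not divisible by 10: 33 − 3 = 30; dropped labels = 2 × 30 = 60.
Actual frame index = 60532 − 60 = 60472.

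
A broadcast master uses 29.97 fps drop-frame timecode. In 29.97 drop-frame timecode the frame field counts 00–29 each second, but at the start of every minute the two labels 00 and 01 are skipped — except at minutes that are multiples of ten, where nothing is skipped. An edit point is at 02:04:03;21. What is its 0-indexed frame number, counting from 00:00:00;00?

223087

As if non-drop at 30 labels/s: (2 × 3600 + 4 × 60 + 3) × 30 + 21 = 223311.
Minute boundaries passed: 124; those not divisible by 10: 124 − 12 = 112; dropped labels = 2 × 112 = 224.
Actual frame index = 223311 − 224 = 223087.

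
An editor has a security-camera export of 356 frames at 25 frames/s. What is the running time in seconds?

14.24 seconds

Running time = 356 / (25) = 14.24 s.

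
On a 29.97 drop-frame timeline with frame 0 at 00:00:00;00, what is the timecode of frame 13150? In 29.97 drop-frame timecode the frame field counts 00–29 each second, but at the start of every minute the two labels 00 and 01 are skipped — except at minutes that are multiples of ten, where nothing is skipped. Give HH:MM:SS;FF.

00:07:18;24

Each 10-minute DF block holds 10 × 60 × 30 − 9 × 2 = 17982 frames. 13150 ÷ 17982 → 0 full blocks, remainder 13150.
Within the partial block the first minute is 1800 frames and each further minute 1798, so 7 further minute boundaries passed. Total skipped labels = 18 × 0 + 2 × 7 = 14.
Non-drop label index = 13150 + 14 = 13164; at 30 labels/s that is 00:07:18:24, i.e. DF 00:07:18;24.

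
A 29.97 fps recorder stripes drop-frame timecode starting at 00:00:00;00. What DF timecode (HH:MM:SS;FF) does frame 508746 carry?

04:42:55;04

Ten DF minutes hold 17982 frames, so frame 508746 lies in block 28 (frames 503496–521477) with 5250 frames into that block.
The block's first minute is 1800 frames and the rest 1798 each; 5250 frames reaches minute 2, so 28 × 18 + 2 × 2 = 508 labels have been skipped so far.
Adding those back, label number 508746 + 508 = 509254 at 30 labels/s is 16975 s + 4 f = 4 h 42 min 55 s frame 4, i.e. 04:42:55;04.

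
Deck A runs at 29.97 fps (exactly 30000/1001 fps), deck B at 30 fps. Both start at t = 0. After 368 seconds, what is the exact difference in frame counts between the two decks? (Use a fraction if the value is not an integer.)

11040/1001 frames

A emits 30000/1001 × 368 = 11040000/1001 frames; B emits 30 × 368 = 11040.
Difference = 11040/1001 frames (≈ 11.0290); B is ahead of A.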